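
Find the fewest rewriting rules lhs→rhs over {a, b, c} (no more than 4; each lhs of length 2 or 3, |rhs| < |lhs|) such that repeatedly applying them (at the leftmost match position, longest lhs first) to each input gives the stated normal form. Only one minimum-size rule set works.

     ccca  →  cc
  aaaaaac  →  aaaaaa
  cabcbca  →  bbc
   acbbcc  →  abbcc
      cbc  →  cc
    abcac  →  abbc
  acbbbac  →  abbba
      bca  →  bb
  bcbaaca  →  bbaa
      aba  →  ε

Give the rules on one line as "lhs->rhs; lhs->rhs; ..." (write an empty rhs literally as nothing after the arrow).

aba->; ac->a; ca->b; cb->c

  | ccca => ccb => cc
  | aaaaaac => aaaaaa
  | cabcbca => bbcbca => bbcca => bbcb => bbc
  | acbbcc => abbcc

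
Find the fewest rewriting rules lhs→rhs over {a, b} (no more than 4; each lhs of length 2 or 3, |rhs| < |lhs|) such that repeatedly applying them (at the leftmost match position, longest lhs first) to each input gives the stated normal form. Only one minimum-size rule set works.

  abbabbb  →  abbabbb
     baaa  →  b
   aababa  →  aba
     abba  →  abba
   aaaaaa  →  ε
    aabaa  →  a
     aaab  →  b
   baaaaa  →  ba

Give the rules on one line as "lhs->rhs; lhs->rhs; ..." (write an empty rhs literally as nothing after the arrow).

  | abbabbb
  | baaa => b
  | aababa => aba
  | abba

aa->a; aaa->; aab->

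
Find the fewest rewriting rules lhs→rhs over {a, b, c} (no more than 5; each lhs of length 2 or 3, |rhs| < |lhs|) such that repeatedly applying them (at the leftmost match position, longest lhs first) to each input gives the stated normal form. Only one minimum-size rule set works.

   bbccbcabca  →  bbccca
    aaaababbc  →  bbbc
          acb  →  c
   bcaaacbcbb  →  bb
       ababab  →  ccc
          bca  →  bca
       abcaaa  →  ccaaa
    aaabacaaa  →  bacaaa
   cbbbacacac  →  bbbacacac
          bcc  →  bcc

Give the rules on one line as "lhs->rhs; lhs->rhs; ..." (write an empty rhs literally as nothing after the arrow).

  | bbccbcabca => bbcbcabca => bbcabca => bbccca
  | aaaababbc => aabbabbc => bbbabbc => bbbcbc => bbbc
  | acb => ab => c
  | bcaaacbcbb => bcaaabcbb => bcabbcbb => bccbcbb => bcbcbb => bcbb => bb

aab->bb; ab->c; bcb->b; cb->b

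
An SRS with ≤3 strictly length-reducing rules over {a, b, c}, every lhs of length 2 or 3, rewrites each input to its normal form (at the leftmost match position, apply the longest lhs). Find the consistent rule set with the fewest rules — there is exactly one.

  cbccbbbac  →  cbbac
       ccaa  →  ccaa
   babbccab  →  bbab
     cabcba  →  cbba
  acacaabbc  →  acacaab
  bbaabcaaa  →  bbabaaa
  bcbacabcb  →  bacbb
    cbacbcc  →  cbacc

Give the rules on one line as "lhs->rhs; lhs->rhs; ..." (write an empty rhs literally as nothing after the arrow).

  | cbccbbbac => ccbbbac => cbbac
  | ccaa
  | babbccab => babcab => bbab
  | cabcba => cbba

abc->b; bc->; ccb->c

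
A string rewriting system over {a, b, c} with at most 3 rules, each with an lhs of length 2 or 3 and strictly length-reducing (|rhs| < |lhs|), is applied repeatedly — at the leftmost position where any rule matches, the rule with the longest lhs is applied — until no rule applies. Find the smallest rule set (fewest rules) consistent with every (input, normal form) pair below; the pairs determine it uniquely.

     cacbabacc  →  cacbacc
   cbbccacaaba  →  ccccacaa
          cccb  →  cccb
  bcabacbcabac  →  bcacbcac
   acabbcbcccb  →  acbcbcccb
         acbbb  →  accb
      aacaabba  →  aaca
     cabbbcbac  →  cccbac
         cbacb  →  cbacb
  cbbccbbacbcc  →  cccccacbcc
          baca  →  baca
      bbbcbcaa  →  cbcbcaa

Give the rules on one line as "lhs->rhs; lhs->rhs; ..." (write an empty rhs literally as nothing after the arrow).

ab->; bb->c

  | cacbabacc => cacbacc
  | cbbccacaaba => ccccacaaba => ccccacaa
  | cccb
  | bcabacbcabac => bcacbcabac => bcacbcac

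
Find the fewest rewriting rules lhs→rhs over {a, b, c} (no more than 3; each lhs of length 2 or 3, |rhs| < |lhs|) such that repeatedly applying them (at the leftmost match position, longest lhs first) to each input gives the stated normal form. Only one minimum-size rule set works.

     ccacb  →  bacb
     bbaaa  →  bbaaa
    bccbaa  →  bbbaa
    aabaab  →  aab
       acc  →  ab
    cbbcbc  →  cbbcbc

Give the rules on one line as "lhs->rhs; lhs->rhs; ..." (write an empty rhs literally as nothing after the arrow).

  | ccacb => bacb
  | bbaaa
  | bccbaa => bbbaa
  | aabaab => aab

aba->; cc->b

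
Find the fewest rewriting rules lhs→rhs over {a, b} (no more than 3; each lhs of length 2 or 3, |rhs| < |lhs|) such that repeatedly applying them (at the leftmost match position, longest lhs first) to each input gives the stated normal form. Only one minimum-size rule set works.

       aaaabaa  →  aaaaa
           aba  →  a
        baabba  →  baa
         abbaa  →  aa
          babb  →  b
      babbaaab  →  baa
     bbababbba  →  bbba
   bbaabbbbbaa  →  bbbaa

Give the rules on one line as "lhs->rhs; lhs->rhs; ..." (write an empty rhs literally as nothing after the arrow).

  | aaaabaa => aaaaa
  | aba => a
  | baabba => baa
  | abbaa => aa

ab->; abb->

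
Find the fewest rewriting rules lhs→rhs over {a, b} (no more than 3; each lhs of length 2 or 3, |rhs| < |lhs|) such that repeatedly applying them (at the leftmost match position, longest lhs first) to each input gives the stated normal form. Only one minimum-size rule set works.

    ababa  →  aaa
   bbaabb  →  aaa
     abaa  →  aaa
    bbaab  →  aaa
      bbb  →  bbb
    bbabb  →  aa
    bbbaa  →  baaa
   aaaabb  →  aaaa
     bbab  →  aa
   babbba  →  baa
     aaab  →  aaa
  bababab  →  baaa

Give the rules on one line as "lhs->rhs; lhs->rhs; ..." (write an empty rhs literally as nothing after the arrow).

  | ababa => aaba => aaa
  | bbaabb => aaabb => aaab => aaa
  | abaa => aaa
  | bbaab => aaab => aaa

ab->a; bba->aa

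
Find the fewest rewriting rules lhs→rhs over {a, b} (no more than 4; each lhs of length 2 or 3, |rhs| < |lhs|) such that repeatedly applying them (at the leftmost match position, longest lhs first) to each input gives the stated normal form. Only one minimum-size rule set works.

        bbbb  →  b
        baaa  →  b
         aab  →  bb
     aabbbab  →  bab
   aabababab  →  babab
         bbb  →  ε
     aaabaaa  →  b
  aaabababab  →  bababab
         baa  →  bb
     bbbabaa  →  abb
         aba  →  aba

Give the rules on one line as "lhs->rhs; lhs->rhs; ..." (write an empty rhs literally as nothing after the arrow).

  | bbbb => b
  | baaa => b
  | aab => bb
  | aabbbab => bbbbab => bab

aa->b; aaa->; bba->; bbb->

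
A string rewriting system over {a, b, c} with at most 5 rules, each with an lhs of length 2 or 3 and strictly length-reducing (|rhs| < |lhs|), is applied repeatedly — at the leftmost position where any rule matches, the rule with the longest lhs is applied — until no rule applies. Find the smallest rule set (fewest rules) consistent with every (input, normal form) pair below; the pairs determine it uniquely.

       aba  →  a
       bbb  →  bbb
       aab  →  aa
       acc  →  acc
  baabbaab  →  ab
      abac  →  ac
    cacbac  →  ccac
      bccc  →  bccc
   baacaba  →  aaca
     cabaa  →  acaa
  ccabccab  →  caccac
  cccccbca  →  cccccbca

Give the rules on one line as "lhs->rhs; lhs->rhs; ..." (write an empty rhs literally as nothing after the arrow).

aab->aa; acb->c; ba->; cab->ac

  | aba => a
  | bbb
  | aab => aa
  | acc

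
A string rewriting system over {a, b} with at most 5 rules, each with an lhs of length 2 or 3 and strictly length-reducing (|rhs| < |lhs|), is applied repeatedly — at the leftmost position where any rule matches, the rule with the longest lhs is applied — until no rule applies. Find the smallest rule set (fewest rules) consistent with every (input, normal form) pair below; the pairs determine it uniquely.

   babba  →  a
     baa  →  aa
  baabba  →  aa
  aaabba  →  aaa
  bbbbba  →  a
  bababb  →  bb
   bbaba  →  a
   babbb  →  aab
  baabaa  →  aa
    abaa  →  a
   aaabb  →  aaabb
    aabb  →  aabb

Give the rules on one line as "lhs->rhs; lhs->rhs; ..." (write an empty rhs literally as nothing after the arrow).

  | babba => abba => a
  | baa => aa
  | baabba => aabba => aa
  | aaabba => aaa

aba->; ba->a; bba->; bbb->ab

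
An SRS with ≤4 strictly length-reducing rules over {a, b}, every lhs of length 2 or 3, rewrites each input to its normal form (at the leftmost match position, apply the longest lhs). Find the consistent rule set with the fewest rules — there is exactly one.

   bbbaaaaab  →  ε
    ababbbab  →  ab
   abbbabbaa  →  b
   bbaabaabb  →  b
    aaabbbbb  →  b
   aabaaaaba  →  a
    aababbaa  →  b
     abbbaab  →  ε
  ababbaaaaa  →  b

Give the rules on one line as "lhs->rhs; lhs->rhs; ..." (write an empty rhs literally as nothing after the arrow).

  | bbbaaaaab => baaaaab => baaaab => baaab => baab => bab => bb => ε
  | ababbbab => abbbbab => bbbbab => bbab => ab
  | abbbabbaa => bbbabbaa => babbaa => bbbaa => baa => ba => b
  | bbaabaabb => aabaabb => aababb => aabbb => abbb => bbb => b

abb->bb; ba->b; bb->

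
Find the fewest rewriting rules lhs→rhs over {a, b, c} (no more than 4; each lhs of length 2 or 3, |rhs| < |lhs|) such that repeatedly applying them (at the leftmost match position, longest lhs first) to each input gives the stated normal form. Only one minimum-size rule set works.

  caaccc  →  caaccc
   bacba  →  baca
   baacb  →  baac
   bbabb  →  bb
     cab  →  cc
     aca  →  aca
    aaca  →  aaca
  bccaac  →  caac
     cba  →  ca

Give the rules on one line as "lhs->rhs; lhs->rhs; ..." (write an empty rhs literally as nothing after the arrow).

  | caaccc
  | bacba => baca
  | baacb => baac
  | bbabb => bbcb => bb

ab->c; bc->; cb->c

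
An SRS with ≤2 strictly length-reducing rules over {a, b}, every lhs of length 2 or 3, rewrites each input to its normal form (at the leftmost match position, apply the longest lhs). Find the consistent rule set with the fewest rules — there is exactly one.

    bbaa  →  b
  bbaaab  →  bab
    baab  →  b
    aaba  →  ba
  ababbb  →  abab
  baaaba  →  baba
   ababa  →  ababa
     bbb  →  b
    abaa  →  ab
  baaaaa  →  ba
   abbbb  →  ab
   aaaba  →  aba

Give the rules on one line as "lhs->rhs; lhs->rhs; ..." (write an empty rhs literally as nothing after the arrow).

  | bbaa => baa => b
  | bbaaab => baaab => bab
  | baab => bb => b
  | aaba => ba

aa->; bb->b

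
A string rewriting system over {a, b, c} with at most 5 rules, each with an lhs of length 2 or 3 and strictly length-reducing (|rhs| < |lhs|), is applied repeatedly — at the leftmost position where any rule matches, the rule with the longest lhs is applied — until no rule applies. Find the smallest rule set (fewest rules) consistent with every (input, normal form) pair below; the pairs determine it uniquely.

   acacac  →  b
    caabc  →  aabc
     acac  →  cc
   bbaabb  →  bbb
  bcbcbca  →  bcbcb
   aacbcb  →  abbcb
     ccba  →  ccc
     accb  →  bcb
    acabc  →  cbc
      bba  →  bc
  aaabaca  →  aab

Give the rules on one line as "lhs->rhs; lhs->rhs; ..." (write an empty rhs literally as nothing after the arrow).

ac->b; ba->c; bca->b; ca->a

  | acacac => bacac => ccac => cac => ac => b
  | caabc => aabc
  | acac => bac => cc
  | bbaabb => bcabb => bbb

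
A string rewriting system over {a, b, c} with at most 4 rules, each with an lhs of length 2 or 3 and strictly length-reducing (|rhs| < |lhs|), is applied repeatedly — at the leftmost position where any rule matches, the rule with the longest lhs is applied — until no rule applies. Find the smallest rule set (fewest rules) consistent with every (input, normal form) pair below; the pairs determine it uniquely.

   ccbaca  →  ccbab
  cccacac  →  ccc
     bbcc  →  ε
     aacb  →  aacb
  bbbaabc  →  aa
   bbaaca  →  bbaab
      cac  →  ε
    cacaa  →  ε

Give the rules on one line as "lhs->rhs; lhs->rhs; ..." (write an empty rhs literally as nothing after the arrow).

  | ccbaca => ccbab
  | cccacac => ccbcac => ccbcc => ccc
  | bbcc => bc => ε
  | aacb

bbb->; bc->; bca->bc; ca->b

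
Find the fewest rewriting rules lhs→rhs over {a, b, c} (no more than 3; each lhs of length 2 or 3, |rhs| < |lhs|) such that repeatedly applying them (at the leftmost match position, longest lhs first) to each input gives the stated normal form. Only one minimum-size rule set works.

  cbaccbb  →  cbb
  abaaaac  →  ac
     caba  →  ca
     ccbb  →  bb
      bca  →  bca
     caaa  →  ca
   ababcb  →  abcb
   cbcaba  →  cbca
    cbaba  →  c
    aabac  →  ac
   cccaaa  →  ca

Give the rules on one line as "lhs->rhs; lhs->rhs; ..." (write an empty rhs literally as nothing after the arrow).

aa->a; ba->; cc->

  | cbaccbb => cccbb => cbb
  | abaaaac => aaaac => aaac => aac => ac
  | caba => ca
  | ccbb => bb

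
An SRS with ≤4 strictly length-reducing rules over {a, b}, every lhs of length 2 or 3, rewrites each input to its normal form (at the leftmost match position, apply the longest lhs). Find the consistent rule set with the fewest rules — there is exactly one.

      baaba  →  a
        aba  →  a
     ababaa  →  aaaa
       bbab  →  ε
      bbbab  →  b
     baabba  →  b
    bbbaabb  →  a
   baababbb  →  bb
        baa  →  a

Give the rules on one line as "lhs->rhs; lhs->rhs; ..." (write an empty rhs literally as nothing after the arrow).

  | baaba => aba => a
  | aba => a
  | ababaa => aaaa
  | bbab => ba => ε

abb->bb; ba->; bab->a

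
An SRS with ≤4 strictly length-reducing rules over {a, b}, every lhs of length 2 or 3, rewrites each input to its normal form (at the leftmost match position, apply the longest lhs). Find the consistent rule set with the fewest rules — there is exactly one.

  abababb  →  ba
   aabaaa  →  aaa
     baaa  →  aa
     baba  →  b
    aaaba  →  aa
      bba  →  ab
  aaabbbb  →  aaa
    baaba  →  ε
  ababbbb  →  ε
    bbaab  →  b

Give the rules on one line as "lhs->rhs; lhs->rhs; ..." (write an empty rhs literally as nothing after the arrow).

  | abababb => babb => ba
  | aabaaa => aaa
  | baaa => aa
  | baba => b

aba->; baa->a; bb->; bba->ab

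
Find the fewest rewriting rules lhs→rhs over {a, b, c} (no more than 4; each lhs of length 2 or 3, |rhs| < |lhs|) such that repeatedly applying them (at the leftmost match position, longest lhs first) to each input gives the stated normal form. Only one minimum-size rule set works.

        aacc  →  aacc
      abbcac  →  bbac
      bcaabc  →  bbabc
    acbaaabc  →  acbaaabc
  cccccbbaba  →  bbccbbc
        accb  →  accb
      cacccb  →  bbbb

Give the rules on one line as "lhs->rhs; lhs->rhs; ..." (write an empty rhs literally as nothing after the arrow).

  | aacc
  | abbcac => cccac => bbac
  | bcaabc => bbabc
  | acbaaabc

aba->c; abb->cc; ca->b; ccc->bb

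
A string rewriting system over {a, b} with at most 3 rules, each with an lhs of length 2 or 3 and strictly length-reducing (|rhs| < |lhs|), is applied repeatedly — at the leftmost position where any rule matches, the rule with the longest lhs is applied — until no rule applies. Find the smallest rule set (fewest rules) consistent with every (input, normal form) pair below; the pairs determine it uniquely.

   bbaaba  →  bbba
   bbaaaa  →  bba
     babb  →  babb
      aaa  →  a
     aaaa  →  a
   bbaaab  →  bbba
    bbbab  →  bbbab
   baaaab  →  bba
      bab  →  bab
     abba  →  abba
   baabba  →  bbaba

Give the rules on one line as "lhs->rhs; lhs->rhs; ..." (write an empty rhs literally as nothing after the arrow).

aa->a; aab->ba

  | bbaaba => bbbaa => bbba
  | bbaaaa => bbaaa => bbaa => bba
  | babb
  | aaa => aa => a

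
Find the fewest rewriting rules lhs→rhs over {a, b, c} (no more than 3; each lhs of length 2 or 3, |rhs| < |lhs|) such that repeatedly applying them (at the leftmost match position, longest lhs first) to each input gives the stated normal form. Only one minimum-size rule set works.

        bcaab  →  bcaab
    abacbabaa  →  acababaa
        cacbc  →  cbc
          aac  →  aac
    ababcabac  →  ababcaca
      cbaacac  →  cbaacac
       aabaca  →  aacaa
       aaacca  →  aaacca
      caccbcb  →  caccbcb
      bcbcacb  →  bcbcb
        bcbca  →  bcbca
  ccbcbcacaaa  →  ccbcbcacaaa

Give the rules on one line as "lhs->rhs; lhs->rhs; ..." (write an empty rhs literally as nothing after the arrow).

acb->b; bac->ca

  | bcaab
  | abacbabaa => acababaa
  | cacbc => cbc
  | aac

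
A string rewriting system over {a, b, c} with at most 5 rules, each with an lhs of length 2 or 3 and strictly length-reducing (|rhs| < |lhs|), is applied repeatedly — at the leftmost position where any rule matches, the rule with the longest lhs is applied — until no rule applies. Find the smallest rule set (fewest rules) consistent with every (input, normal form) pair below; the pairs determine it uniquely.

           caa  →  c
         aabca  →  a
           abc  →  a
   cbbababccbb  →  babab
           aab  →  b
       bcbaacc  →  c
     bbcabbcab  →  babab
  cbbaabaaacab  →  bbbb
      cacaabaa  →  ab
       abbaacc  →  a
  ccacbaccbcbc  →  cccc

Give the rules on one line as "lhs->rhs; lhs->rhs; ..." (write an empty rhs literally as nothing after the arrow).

  | caa => c
  | aabca => bca => a
  | abc => a
  | cbbababccbb => bababccbb => babacbb => babab

aa->; aca->b; bc->; cb->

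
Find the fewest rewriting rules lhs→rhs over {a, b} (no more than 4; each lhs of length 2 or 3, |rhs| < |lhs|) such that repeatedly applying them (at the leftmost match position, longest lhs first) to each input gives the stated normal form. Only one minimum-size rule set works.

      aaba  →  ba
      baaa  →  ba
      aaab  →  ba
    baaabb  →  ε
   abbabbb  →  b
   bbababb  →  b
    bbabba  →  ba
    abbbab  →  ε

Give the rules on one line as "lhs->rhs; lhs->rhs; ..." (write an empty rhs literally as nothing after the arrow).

aa->a; aab->ba; ab->; bb->

  | aaba => baa => ba
  | baaa => baa => ba
  | aaab => aab => ba
  | baaabb => baabb => bbab => ab => ε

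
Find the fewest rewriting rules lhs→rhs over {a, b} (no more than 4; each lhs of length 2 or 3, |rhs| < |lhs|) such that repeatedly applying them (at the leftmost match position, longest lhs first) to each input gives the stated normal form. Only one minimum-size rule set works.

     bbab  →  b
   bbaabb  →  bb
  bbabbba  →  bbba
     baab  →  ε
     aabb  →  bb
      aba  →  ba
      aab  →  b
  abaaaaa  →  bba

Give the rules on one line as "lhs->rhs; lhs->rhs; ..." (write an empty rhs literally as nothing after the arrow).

  | bbab => b
  | bbaabb => bbabb => bb
  | bbabbba => bbba
  | baab => bab => ε

aa->a; aaa->b; ab->b; bab->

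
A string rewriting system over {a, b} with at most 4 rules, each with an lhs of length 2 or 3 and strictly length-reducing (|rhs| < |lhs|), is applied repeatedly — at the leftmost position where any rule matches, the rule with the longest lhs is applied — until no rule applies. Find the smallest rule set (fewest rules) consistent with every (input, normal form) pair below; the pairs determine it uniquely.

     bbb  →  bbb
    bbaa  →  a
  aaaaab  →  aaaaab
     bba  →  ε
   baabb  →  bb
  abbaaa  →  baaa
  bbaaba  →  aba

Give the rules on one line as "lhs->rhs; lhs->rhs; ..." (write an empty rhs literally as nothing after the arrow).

  | bbb
  | bbaa => a
  | aaaaab
  | bba => ε

abb->b; bab->bb; bba->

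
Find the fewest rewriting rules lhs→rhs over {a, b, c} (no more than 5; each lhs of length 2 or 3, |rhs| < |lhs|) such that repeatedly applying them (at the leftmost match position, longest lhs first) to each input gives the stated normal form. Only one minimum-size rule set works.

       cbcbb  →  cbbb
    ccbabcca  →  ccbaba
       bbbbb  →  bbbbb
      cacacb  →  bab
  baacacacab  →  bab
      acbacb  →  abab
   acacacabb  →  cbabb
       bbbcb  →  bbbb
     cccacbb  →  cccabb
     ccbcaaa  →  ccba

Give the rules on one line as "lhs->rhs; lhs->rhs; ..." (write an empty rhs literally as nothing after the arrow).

aa->c; ac->a; bc->b; caa->ba

  | cbcbb => cbbb
  | ccbabcca => ccbabca => ccbaba
  | bbbbb
  | cacacb => caacb => bacb => bab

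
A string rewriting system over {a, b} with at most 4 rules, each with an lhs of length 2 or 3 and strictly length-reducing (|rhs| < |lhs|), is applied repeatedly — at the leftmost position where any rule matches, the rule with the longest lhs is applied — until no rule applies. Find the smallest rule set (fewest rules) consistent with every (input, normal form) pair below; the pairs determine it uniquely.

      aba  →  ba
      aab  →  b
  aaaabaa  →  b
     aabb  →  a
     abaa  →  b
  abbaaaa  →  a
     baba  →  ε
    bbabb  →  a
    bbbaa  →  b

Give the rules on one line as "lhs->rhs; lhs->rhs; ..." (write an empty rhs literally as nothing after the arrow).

  | aba => ba
  | aab => b
  | aaaabaa => aabaa => baa => b
  | aabb => bb => a

aa->; ab->b; bb->a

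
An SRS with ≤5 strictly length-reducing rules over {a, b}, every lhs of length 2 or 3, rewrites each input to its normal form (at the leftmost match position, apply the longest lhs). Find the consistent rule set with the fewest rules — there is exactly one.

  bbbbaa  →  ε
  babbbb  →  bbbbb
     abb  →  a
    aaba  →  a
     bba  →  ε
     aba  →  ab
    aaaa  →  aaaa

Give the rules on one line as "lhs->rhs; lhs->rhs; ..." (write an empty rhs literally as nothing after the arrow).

  | bbbbaa => bba => ε
  | babbbb => bbbbb
  | abb => a
  | aaba => a

aab->; abb->a; ba->b; bba->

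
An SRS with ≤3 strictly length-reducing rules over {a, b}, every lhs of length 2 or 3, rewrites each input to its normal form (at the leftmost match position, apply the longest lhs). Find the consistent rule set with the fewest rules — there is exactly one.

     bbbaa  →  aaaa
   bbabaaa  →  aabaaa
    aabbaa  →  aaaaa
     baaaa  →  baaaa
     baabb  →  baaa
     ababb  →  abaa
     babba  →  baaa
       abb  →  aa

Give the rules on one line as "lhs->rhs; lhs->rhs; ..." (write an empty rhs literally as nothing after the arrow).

bb->a; bbb->aa

  | bbbaa => aaaa
  | bbabaaa => aabaaa
  | aabbaa => aaaaa
  | baaaa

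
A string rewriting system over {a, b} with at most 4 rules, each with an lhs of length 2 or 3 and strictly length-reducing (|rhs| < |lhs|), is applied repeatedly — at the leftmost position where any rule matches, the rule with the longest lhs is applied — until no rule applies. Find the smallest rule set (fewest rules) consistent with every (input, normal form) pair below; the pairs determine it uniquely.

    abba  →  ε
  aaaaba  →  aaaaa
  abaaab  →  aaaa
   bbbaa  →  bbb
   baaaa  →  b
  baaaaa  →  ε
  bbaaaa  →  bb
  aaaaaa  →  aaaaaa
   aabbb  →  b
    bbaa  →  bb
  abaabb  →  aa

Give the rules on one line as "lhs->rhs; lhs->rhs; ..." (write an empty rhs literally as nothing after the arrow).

  | abba => ba => ε
  | aaaaba => aaaaa
  | abaaab => aaaab => aaaa
  | bbbaa => bbb

ab->a; abb->b; ba->; baa->b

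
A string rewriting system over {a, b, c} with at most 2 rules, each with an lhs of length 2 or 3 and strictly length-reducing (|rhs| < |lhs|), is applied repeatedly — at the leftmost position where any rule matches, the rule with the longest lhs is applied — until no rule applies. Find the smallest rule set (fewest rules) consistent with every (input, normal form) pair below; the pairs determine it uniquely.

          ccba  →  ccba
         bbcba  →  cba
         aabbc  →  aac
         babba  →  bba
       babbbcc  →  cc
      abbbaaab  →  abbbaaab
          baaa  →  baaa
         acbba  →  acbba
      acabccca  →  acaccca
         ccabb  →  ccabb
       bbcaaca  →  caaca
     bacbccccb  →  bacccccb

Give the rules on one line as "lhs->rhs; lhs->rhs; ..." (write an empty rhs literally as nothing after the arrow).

  | ccba
  | bbcba => bcba => cba
  | aabbc => aabc => aac
  | babba => bba

bab->b; bc->c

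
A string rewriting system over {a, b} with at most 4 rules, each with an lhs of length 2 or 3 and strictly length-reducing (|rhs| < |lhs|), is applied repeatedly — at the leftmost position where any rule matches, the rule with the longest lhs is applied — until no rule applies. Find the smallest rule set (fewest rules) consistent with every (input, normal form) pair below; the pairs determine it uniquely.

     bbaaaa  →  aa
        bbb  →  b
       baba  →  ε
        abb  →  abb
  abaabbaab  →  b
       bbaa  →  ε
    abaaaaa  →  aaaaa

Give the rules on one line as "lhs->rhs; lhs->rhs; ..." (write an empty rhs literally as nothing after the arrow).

  | bbaaaa => baaa => aa
  | bbb => b
  | baba => ba => ε
  | abb

aab->b; ba->; bbb->b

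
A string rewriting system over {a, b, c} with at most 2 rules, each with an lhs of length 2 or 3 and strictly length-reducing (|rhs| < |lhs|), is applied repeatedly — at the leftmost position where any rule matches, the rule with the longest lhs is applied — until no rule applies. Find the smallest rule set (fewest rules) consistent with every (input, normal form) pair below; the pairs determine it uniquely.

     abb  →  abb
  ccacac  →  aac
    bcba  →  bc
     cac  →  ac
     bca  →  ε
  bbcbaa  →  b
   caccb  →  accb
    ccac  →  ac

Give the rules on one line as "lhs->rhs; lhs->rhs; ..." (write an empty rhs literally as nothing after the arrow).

ba->; ca->a

  | abb
  | ccacac => cacac => acac => aac
  | bcba => bc
  | cac => ac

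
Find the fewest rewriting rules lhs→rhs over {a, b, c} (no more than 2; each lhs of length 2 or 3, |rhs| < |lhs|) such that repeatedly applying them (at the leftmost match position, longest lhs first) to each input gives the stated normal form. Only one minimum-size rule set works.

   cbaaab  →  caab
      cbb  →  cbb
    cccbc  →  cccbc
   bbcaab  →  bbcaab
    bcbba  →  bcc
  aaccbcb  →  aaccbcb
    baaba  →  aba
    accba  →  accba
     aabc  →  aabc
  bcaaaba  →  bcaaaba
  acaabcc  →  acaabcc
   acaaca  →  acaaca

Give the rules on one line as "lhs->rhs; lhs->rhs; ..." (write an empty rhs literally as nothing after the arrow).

baa->a; bba->c

  | cbaaab => caab
  | cbb
  | cccbc
  | bbcaab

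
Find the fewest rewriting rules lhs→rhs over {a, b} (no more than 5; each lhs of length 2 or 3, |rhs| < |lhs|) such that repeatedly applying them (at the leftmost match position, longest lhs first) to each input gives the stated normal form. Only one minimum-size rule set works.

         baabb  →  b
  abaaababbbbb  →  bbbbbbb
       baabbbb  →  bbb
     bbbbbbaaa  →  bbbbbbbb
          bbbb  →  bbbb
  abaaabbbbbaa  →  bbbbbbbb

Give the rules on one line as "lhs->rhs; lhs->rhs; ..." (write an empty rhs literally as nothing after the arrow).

aa->b; aaa->bb; aab->a; ab->

  | baabb => bab => b
  | abaaababbbbb => aaababbbbb => bbbabbbbb => bbbbbbb
  | baabbbb => babbb => bbb
  | bbbbbbaaa => bbbbbbbb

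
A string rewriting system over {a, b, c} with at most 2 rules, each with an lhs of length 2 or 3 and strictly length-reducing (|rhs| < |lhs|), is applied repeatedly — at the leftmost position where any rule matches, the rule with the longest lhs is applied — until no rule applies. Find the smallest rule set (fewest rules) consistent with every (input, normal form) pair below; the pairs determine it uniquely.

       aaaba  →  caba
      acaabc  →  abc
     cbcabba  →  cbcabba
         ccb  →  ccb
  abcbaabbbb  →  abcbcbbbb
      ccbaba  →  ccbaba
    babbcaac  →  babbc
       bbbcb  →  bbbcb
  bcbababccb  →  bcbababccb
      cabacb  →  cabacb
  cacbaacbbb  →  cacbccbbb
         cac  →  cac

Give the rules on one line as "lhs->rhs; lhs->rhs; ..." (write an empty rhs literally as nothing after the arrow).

  | aaaba => caba
  | acaabc => abc
  | cbcabba
  | ccb

aa->c; caa->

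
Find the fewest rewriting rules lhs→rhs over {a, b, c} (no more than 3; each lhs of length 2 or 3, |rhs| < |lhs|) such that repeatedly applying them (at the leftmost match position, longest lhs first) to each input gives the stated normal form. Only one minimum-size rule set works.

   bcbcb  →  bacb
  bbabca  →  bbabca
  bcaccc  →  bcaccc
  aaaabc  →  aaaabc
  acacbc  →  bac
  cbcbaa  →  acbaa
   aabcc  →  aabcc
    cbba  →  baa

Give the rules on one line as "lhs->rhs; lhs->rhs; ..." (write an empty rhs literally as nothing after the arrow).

  | bcbcb => bacb
  | bbabca
  | bcaccc
  | aaaabc

aca->b; cbb->ba; cbc->ac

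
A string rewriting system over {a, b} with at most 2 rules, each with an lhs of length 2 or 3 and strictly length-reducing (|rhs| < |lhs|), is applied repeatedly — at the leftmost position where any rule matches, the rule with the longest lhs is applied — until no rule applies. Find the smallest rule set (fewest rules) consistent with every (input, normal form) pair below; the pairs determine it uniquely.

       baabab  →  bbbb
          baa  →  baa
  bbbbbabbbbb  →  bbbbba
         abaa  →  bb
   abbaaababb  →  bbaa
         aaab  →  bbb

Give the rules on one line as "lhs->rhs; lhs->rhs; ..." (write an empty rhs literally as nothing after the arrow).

aaa->bb; ab->a

  | baabab => baaab => bbbb
  | baa
  | bbbbbabbbbb => bbbbbabbbb => bbbbbabbb => bbbbbabb => bbbbbab => bbbbba
  | abaa => aaa => bb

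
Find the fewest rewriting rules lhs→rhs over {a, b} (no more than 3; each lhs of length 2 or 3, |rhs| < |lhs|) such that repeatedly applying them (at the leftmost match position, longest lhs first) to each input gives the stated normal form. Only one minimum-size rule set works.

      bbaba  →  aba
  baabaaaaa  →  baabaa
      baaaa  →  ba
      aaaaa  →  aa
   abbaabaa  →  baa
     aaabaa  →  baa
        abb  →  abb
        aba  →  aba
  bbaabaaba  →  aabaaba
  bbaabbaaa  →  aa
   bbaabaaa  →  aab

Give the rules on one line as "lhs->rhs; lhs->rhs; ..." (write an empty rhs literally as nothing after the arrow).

aaa->; bba->a

  | bbaba => aba
  | baabaaaaa => baabaa
  | baaaa => ba
  | aaaaa => aa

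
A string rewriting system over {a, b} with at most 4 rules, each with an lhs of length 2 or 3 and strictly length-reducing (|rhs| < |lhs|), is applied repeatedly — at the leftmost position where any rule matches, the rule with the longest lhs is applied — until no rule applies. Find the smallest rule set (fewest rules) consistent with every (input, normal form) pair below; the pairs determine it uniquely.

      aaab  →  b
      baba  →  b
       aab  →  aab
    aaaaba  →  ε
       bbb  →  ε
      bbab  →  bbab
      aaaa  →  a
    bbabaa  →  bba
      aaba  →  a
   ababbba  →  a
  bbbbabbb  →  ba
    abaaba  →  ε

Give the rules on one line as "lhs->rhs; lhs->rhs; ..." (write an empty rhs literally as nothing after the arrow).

  | aaab => b
  | baba => b
  | aab
  | aaaaba => aba => ε

aaa->; aba->; bbb->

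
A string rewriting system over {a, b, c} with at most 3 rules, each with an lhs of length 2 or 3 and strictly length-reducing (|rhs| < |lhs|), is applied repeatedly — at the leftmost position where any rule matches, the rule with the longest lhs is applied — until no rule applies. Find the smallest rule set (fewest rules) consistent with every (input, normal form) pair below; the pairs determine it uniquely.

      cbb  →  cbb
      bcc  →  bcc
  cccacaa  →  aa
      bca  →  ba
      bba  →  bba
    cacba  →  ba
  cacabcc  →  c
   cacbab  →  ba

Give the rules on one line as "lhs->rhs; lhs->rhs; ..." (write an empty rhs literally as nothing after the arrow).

ab->a; ac->; ca->a

  | cbb
  | bcc
  | cccacaa => ccacaa => cacaa => acaa => aa
  | bca => ba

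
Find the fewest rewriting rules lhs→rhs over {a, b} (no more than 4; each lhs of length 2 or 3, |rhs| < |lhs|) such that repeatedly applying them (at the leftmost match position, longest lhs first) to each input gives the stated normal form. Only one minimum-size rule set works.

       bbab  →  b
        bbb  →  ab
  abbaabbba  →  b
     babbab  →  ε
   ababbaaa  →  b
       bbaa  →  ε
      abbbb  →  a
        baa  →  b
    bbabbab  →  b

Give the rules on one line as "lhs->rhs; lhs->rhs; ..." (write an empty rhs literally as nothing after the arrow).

aa->; aaa->; ba->b; bb->a

  | bbab => aab => b
  | bbb => ab
  | abbaabbba => aaaabbba => abbba => aaba => ba => b
  | babbab => bbbab => abab => abb => aa => ε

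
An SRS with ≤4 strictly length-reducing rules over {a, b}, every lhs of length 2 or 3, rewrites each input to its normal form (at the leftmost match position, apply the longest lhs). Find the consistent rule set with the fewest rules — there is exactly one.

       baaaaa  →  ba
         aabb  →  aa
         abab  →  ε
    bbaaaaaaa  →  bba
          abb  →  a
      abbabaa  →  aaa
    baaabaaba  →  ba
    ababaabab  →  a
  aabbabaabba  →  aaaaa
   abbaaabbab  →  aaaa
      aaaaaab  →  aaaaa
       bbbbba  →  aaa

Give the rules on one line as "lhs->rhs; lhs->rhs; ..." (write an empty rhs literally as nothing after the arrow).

  | baaaaa => baaaa => baaa => baa => ba
  | aabb => aa
  | abab => ab => ε
  | bbaaaaaaa => bbaaaaaa => bbaaaaa => bbaaaa => bbaaa => bbaa => bba

ab->; abb->a; baa->ba; bbb->aa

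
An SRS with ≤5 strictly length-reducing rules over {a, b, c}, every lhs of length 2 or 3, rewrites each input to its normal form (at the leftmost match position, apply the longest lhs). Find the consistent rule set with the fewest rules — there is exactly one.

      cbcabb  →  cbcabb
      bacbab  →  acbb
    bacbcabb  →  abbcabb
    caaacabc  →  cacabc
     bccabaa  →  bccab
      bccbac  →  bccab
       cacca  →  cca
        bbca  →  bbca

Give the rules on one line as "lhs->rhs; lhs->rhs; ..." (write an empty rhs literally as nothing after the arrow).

aa->; acc->c; bac->ab; bba->cb

  | cbcabb
  | bacbab => abbab => acbb
  | bacbcabb => abbcabb
  | caaacabc => cacabc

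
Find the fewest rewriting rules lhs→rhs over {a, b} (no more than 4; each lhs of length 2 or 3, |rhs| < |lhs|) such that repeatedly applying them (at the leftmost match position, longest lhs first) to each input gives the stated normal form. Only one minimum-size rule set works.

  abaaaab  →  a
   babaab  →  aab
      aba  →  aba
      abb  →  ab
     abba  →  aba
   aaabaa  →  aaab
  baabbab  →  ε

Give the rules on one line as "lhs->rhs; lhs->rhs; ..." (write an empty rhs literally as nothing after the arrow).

  | abaaaab => abbaab => abaab => abbb => a
  | babaab => aab
  | aba
  | abb => ab

baa->bb; bab->; bb->b; bbb->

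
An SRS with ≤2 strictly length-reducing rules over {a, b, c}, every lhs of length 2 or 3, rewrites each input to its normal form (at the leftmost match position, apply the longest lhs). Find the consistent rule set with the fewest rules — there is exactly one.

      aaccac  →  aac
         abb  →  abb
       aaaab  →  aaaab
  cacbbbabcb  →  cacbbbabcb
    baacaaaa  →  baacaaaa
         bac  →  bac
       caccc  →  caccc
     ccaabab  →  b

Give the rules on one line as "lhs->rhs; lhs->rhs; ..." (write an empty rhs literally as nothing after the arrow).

aba->; cca->

  | aaccac => aac
  | abb
  | aaaab
  | cacbbbabcb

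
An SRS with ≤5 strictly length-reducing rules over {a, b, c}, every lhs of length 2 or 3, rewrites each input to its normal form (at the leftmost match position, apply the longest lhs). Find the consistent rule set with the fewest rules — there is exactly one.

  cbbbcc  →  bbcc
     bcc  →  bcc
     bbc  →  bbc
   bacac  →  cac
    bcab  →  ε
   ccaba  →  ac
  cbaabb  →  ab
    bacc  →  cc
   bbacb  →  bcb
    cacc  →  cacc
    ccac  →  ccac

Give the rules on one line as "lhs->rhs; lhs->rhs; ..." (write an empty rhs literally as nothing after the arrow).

ba->; caa->ac; cab->a; cbb->b

  | cbbbcc => bbcc
  | bcc
  | bbc
  | bacac => cac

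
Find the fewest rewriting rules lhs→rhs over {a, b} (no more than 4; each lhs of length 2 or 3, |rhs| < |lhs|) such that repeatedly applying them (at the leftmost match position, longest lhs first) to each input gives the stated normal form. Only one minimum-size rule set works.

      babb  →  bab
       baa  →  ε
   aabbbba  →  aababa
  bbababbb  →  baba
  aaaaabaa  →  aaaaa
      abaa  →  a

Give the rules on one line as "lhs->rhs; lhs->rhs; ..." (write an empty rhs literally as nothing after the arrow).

baa->; bb->b; bba->; bbb->ba

  | babb => bab
  | baa => ε
  | aabbbba => aababa
  | bbababbb => babbb => baba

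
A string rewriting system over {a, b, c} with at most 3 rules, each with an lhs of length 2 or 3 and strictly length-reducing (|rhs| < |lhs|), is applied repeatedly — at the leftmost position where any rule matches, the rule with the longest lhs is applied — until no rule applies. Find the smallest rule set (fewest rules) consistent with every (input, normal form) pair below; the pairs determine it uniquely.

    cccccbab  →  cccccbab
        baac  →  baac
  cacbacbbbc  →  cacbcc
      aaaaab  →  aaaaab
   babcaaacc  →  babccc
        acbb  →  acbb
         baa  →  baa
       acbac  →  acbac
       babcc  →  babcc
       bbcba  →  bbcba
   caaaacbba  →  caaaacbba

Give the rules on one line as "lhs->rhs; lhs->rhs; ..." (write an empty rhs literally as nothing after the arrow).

  | cccccbab
  | baac
  | cacbacbbbc => cacbacc => cacbcc
  | aaaaab

acc->cc; bbb->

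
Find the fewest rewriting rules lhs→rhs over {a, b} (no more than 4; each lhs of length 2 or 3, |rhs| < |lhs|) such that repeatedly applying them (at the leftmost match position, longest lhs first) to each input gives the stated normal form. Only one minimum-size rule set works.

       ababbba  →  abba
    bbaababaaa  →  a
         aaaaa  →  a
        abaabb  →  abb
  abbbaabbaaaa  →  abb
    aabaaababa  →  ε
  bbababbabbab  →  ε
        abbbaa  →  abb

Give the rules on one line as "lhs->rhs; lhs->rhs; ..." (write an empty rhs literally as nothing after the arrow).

  | ababbba => abba
  | bbaababaaa => bbabaaa => baaa => a
  | aaaaa => aaa => a
  | abaabb => abb

aa->; baa->; bab->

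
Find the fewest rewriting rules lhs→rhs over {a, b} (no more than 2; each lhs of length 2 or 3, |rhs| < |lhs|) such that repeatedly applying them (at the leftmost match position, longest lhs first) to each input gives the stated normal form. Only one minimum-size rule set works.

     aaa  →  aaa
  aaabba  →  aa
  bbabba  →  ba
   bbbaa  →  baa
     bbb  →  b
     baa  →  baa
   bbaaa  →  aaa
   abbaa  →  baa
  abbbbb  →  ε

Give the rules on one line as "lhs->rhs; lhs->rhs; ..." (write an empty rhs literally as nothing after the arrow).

ab->; bb->

  | aaa
  | aaabba => aaba => aa
  | bbabba => abba => ba
  | bbbaa => baa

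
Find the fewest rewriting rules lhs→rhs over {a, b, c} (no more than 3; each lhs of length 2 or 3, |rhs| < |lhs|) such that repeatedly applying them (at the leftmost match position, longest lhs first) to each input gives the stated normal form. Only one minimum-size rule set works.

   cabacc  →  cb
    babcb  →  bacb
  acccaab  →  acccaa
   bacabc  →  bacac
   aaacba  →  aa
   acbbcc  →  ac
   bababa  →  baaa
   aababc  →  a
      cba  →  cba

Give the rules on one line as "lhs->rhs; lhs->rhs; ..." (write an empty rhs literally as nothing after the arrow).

  | cabacc => caacc => cbbc => cb
  | babcb => bacb
  | acccaab => acccaa
  | bacabc => bacac

aac->bb; ab->a; bc->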